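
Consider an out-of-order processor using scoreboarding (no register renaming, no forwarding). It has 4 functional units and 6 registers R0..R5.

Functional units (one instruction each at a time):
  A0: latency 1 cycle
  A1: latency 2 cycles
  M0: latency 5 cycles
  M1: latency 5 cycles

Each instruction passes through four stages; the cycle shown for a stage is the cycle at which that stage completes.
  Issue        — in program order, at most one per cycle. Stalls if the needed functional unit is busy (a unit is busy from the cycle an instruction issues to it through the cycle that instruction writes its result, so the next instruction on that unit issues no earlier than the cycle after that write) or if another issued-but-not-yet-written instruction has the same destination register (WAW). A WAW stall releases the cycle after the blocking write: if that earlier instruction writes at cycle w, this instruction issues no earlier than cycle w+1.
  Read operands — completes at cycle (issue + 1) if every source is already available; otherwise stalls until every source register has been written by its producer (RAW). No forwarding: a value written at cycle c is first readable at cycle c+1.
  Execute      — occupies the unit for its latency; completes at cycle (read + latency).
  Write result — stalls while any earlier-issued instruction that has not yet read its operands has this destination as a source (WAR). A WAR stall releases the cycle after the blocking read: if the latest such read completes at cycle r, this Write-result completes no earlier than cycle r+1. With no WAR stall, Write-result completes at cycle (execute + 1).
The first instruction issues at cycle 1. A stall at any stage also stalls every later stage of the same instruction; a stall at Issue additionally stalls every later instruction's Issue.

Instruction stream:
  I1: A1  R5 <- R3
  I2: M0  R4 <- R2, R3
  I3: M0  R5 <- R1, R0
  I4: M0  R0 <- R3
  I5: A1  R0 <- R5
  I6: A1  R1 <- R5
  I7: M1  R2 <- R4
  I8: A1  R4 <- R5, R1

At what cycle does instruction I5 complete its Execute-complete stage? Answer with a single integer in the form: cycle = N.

cycle = 29

[I1] 1/2/4/5
[I2] 2/3/8/9
[I3] 10/11/16/17  (struct: M0 busy until I2 writes@9)
[I4] 18/19/24/25  (struct: M0 busy until I3 writes@17)
[I5] 26/27/29/30  (WAW R0: wait I4 write@25)
[I6] 31/32/34/35  (struct: A1 busy until I5 writes@30)
[I7] 32/33/38/39
[I8] 36/37/39/40  (struct: A1 busy until I6 writes@35)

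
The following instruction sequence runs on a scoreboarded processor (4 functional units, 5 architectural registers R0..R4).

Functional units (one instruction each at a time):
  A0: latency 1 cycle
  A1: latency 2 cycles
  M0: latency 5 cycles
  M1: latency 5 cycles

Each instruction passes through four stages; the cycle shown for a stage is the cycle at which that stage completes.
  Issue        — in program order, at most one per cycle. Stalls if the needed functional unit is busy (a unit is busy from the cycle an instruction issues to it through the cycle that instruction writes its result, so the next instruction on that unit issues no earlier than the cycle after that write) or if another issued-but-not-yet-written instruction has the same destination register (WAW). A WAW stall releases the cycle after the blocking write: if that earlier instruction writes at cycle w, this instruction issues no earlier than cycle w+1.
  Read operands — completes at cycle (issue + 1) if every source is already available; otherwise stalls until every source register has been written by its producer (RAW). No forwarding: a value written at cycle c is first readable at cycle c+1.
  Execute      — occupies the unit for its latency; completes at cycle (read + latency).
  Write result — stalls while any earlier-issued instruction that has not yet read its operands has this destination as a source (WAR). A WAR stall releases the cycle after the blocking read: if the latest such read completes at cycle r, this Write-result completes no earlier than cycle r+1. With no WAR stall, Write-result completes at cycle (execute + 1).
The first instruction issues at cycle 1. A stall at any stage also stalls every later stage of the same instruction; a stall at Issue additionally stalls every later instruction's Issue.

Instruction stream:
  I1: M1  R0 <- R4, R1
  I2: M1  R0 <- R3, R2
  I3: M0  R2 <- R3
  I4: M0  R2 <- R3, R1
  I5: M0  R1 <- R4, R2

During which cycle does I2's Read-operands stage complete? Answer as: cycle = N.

I1: IS=1 RO=2 EX=7 WR=8
I2: IS=9 RO=10 EX=15 WR=16  [struct: M1 busy until I1 writes@8]
I3: IS=10 RO=11 EX=16 WR=17
I4: IS=18 RO=19 EX=24 WR=25  [struct: M0 busy until I3 writes@17]
I5: IS=26 RO=27 EX=32 WR=33  [struct: M0 busy until I4 writes@25]

cycle = 10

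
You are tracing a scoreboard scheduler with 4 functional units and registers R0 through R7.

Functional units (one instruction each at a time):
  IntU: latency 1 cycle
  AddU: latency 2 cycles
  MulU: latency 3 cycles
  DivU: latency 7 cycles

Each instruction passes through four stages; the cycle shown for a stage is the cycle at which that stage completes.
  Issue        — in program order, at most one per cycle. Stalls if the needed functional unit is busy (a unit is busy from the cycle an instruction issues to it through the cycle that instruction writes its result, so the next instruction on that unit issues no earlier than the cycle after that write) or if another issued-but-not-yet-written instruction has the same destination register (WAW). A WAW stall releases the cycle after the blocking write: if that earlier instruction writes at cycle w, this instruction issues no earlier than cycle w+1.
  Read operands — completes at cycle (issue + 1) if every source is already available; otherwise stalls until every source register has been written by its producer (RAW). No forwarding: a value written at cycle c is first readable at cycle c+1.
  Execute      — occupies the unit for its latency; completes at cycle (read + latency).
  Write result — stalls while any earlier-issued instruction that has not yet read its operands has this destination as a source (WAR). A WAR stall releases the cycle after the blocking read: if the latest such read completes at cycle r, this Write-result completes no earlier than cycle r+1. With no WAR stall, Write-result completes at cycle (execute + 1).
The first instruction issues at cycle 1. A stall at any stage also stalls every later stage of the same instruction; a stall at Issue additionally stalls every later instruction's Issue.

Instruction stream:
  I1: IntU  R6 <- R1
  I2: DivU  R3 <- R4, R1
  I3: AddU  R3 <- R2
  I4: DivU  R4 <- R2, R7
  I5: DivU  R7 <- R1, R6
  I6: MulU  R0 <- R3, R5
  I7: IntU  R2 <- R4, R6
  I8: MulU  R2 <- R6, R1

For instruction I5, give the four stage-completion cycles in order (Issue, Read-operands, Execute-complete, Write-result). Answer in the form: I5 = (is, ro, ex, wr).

cycle 1: I1→IntU
cycle 2: I1 RO · I2→DivU
cycle 3: I1 EX · I2 RO
cycle 4: I1 WR R6
cycle 10: I2 EX
cycle 11: I2 WR R3
cycle 12: I3→AddU
cycle 13: I3 RO · I4→DivU
cycle 14: I4 RO
cycle 15: I3 EX
cycle 16: I3 WR R3
cycle 21: I4 EX
cycle 22: I4 WR R4
cycle 23: I5→DivU
cycle 24: I5 RO · I6→MulU
cycle 25: I6 RO · I7→IntU
cycle 26: I7 RO
cycle 27: I7 EX
cycle 28: I6 EX · I7 WR R2
cycle 29: I6 WR R0
cycle 30: I8→MulU
cycle 31: I5 EX · I8 RO
cycle 32: I5 WR R7
cycle 34: I8 EX
cycle 35: I8 WR R2

I5 = (23, 24, 31, 32)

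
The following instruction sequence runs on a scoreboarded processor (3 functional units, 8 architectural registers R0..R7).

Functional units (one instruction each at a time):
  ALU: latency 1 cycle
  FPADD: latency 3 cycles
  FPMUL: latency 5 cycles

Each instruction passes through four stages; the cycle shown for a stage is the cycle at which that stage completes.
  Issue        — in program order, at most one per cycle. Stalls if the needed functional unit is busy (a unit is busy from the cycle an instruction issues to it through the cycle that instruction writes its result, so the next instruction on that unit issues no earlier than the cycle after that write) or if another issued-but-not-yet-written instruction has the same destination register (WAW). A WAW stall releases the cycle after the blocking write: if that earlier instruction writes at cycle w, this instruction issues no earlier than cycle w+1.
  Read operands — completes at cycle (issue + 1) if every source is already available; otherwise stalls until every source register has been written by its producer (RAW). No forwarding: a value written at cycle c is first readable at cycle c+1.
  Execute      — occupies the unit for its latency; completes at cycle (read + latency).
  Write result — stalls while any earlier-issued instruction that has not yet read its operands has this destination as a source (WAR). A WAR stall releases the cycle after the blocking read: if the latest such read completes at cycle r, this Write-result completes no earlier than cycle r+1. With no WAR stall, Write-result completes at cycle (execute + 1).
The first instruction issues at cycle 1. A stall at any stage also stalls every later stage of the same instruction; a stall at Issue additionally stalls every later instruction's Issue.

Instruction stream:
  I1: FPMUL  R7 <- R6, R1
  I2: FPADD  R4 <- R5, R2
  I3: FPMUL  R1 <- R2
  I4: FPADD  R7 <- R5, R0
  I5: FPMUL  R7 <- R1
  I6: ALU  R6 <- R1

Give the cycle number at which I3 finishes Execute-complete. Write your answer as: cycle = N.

cycle = 15

cycle 1: I1→FPMUL
cycle 2: I1 RO; I2→FPADD
cycle 3: I2 RO
cycle 6: I2 EX
cycle 7: I1 EX; I2 WR R4
cycle 8: I1 WR R7
cycle 9: I3→FPMUL
cycle 10: I3 RO; I4→FPADD
cycle 11: I4 RO
cycle 14: I4 EX
cycle 15: I3 EX; I4 WR R7
cycle 16: I3 WR R1
cycle 17: I5→FPMUL
cycle 18: I5 RO; I6→ALU
cycle 19: I6 RO
cycle 20: I6 EX
cycle 21: I6 WR R6
cycle 23: I5 EX
cycle 24: I5 WR R7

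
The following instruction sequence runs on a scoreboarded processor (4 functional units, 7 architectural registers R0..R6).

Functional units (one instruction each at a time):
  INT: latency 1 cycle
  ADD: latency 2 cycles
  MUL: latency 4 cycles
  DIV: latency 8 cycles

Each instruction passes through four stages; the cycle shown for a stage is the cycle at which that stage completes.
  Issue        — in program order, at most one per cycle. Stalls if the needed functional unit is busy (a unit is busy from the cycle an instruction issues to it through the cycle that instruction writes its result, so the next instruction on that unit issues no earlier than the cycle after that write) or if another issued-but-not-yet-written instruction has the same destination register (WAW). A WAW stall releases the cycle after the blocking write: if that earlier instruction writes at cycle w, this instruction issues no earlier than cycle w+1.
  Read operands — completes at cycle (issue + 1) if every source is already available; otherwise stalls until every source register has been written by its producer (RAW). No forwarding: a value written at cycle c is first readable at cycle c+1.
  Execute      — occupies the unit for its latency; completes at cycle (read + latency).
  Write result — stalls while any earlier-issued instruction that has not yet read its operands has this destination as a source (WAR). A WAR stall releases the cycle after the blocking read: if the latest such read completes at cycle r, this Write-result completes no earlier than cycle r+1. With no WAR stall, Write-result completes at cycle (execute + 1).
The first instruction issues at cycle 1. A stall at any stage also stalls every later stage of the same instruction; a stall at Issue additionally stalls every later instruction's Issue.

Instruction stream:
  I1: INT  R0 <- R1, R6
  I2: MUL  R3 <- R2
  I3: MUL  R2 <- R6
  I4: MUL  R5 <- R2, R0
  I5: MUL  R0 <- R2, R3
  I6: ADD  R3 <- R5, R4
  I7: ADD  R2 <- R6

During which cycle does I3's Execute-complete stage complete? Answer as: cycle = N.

cycle = 14

I1: IS=1 RO=2 EX=3 WR=4
I2: IS=2 RO=3 EX=7 WR=8
I3: IS=9 RO=10 EX=14 WR=15  [struct: MUL busy until I2 writes@8]
I4: IS=16 RO=17 EX=21 WR=22  [struct: MUL busy until I3 writes@15]
I5: IS=23 RO=24 EX=28 WR=29  [struct: MUL busy until I4 writes@22]
I6: IS=24 RO=25 EX=27 WR=28
I7: IS=29 RO=30 EX=32 WR=33  [struct: ADD busy until I6 writes@28]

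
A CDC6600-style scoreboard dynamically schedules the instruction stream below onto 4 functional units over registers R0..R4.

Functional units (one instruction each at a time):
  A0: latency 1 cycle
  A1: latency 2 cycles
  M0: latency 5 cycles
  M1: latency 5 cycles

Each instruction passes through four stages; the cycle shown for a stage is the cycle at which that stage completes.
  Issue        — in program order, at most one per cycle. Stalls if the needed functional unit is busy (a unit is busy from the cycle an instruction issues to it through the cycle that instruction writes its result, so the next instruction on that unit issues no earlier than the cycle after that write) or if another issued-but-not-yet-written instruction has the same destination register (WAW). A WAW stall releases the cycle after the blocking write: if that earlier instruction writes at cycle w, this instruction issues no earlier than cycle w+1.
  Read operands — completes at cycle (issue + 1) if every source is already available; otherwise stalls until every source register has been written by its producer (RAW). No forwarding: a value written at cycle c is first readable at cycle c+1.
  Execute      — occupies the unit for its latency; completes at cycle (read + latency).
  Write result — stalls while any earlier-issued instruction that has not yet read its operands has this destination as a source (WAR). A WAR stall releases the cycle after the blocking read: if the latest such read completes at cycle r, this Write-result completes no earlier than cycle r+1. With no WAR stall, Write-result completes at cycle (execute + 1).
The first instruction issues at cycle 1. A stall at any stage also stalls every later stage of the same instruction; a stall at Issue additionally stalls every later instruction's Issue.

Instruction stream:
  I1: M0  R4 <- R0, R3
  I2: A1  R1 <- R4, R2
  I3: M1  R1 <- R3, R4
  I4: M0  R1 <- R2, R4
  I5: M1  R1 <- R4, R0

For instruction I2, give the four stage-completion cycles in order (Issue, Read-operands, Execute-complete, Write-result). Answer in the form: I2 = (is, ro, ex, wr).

[1] I1→M0
[2] I1 RO, I2→A1
[7] I1 EX
[8] I1 WR R4
[9] I2 RO
[11] I2 EX
[12] I2 WR R1
[13] I3→M1
[14] I3 RO
[19] I3 EX
[20] I3 WR R1
[21] I4→M0
[22] I4 RO
[27] I4 EX
[28] I4 WR R1
[29] I5→M1
[30] I5 RO
[35] I5 EX
[36] I5 WR R1

I2 = (2, 9, 11, 12)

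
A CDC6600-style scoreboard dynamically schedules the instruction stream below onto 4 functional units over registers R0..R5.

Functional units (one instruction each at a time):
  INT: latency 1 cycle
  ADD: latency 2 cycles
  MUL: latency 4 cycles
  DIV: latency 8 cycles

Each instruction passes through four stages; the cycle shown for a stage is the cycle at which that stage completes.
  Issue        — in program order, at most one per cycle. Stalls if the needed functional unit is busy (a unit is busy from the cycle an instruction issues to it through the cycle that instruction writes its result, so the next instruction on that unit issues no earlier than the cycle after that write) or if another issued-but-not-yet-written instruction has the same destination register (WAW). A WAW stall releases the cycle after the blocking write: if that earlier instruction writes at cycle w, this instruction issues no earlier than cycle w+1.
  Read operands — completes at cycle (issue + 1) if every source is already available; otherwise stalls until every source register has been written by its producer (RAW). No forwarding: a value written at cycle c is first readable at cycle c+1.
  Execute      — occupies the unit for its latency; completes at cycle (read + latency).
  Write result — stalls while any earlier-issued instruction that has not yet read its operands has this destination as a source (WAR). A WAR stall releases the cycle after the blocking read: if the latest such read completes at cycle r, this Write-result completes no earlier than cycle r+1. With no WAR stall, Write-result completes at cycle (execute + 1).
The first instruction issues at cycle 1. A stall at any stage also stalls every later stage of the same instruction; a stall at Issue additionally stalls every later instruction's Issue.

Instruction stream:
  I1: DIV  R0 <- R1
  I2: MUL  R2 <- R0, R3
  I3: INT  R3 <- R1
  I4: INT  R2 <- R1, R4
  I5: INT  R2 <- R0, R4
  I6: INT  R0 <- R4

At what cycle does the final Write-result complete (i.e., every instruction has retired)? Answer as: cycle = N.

c1: I1 issues→DIV
c2: I1 reads; I2 issues→MUL
c3: I3 issues→INT
c4: I3 reads
c5: I3 exec-done
c10: I1 exec-done
c11: I1 writes R0
c12: I2 reads
c13: I3 writes R3
c16: I2 exec-done
c17: I2 writes R2
c18: I4 issues→INT
c19: I4 reads
c20: I4 exec-done
c21: I4 writes R2
c22: I5 issues→INT
c23: I5 reads
c24: I5 exec-done
c25: I5 writes R2
c26: I6 issues→INT
c27: I6 reads
c28: I6 exec-done
c29: I6 writes R0

cycle = 29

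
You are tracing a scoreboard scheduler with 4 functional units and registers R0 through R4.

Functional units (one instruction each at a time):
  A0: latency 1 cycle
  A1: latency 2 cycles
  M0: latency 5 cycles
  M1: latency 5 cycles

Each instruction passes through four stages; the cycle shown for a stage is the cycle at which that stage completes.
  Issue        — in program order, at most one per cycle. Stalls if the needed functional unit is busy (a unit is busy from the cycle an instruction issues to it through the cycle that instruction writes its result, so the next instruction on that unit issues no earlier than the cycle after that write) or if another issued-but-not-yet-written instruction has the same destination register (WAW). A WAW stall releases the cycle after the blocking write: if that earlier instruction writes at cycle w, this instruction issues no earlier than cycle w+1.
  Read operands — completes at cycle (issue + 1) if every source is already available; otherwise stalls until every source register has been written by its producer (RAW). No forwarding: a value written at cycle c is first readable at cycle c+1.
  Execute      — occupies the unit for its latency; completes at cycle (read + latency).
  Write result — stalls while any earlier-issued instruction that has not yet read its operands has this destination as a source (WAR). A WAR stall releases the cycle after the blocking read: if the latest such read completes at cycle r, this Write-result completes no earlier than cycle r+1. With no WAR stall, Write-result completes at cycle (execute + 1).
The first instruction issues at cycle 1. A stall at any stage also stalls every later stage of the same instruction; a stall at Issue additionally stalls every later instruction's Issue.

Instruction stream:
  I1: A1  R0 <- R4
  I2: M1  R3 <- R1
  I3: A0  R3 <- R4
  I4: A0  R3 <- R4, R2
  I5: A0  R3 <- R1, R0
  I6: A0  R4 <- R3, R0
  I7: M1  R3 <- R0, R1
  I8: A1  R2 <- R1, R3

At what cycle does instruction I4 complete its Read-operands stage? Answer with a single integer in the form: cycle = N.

I1: IS=1 RO=2 EX=4 WR=5
I2: IS=2 RO=3 EX=8 WR=9
I3: IS=10 RO=11 EX=12 WR=13  [WAW R3: wait I2 write@9]
I4: IS=14 RO=15 EX=16 WR=17  [struct: A0 busy until I3 writes@13]
I5: IS=18 RO=19 EX=20 WR=21  [struct: A0 busy until I4 writes@17]
I6: IS=22 RO=23 EX=24 WR=25  [struct: A0 busy until I5 writes@21]
I7: IS=23 RO=24 EX=29 WR=30
I8: IS=24 RO=31 EX=33 WR=34  [RAW R3: wait I7 write@30]

cycle = 15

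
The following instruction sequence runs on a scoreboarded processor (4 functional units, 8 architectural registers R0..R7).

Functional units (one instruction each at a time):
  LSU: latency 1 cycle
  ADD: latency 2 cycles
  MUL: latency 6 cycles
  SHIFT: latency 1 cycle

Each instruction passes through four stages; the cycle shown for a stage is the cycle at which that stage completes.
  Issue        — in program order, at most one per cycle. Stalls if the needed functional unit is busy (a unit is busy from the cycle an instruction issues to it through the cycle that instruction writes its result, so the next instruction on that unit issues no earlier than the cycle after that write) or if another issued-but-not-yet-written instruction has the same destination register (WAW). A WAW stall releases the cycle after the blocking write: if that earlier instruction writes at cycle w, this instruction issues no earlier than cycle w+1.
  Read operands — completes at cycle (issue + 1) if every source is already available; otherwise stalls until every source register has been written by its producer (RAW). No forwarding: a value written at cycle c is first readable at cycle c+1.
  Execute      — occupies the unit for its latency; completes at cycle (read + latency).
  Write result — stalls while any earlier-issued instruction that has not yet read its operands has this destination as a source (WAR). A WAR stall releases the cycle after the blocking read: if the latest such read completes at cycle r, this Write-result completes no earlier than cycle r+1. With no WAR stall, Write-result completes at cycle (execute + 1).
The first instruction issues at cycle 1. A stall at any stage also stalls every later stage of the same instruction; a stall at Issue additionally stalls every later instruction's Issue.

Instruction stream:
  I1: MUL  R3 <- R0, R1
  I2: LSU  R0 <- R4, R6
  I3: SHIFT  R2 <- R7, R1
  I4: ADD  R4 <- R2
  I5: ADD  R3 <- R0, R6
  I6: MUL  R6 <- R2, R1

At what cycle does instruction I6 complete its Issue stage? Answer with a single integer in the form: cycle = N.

cycle = 12

I1  is:1  ro:2  ex:8  wr:9
I2  is:2  ro:3  ex:4  wr:5
I3  is:3  ro:4  ex:5  wr:6
I4  is:4  ro:7  ex:9  wr:10  — RAW R2: wait I3 write@6
I5  is:11  ro:12  ex:14  wr:15  — struct: ADD busy until I4 writes@10
I6  is:12  ro:13  ex:19  wr:20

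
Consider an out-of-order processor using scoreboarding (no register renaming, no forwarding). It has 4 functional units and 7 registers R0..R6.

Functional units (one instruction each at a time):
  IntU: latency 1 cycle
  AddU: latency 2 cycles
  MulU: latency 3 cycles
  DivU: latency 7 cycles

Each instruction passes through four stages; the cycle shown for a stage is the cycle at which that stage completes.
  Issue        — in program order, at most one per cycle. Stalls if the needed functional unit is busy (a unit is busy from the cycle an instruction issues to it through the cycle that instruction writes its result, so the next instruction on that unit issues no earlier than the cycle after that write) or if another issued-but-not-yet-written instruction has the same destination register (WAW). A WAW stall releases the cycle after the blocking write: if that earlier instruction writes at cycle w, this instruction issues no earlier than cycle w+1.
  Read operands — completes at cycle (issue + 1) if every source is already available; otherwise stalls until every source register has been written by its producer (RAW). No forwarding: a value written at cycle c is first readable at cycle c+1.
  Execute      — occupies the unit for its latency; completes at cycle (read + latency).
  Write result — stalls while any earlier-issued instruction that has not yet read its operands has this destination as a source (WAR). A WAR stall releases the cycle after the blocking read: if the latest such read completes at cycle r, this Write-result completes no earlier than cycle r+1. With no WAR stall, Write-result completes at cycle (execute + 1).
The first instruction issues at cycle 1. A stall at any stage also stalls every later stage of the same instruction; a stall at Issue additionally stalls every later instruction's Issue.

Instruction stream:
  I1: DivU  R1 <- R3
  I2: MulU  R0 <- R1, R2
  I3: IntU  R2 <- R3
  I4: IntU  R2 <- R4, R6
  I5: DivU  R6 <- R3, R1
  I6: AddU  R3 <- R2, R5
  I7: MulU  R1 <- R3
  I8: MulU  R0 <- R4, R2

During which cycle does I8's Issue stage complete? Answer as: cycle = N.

t=1  I1 dispatched to DivU
t=2  I1 operands ready; I2 dispatched to MulU
t=3  I3 dispatched to IntU
t=4  I3 operands ready
t=5  I3 complete
t=9  I1 complete
t=10  R1←I1
t=11  I2 operands ready
t=12  R2←I3
t=13  I4 dispatched to IntU
t=14  I2 complete; I4 operands ready; I5 dispatched to DivU
t=15  R0←I2; I4 complete; I5 operands ready; I6 dispatched to AddU
t=16  R2←I4; I7 dispatched to MulU
t=17  I6 operands ready
t=19  I6 complete
t=20  R3←I6
t=21  I7 operands ready
t=22  I5 complete
t=23  R6←I5
t=24  I7 complete
t=25  R1←I7
t=26  I8 dispatched to MulU
t=27  I8 operands ready
t=30  I8 complete
t=31  R0←I8

cycle = 26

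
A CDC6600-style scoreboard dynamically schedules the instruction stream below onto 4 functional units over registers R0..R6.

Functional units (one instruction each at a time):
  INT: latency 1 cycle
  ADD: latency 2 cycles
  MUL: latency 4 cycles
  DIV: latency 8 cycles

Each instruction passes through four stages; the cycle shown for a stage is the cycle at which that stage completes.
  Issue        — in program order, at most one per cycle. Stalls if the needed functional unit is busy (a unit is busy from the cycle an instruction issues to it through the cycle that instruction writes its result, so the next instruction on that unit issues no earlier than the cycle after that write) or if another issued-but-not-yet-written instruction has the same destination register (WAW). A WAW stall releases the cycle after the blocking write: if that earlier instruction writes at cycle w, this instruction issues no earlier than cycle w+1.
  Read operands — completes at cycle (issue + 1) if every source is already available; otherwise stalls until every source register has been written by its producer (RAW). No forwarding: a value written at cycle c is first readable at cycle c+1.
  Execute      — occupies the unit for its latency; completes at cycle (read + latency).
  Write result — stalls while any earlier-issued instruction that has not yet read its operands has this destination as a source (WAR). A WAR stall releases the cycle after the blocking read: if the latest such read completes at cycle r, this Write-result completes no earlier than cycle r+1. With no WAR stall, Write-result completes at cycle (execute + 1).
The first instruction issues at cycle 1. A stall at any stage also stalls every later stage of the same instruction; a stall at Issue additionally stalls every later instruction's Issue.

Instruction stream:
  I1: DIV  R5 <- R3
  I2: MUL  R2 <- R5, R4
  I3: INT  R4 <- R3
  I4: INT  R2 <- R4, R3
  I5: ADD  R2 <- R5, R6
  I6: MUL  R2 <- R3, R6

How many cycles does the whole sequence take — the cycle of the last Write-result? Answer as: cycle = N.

cycle = 33

[I1] 1/2/10/11
[I2] 2/12/16/17  (RAW R5: wait I1 write@11)
[I3] 3/4/5/13  (WAR R4: wait I2 read@12)
[I4] 18/19/20/21  (WAW R2: wait I2 write@17)
[I5] 22/23/25/26  (WAW R2: wait I4 write@21)
[I6] 27/28/32/33  (WAW R2: wait I5 write@26)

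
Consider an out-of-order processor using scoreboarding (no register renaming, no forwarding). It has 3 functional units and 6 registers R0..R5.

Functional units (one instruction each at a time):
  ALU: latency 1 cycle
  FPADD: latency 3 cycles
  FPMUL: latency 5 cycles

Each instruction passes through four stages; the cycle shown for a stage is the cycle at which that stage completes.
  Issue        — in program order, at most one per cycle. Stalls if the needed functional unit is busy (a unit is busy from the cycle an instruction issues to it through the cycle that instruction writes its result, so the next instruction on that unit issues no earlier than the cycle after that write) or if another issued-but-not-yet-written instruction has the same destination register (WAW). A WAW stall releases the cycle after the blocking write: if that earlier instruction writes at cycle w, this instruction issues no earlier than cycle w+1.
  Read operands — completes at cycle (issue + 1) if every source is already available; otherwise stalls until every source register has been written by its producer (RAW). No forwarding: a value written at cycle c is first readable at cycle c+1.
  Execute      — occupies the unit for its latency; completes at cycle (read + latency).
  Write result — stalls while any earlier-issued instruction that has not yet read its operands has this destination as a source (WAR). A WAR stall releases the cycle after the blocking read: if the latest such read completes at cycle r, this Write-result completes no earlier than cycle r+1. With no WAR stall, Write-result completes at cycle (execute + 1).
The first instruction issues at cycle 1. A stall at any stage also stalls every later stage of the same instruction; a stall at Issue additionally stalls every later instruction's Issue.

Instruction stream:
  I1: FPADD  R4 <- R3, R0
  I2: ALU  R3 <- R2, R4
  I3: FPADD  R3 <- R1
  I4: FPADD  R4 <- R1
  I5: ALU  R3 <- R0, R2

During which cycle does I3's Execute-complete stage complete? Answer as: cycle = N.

cycle = 14

I1  is:1  ro:2  ex:5  wr:6
I2  is:2  ro:7  ex:8  wr:9  — RAW R4: wait I1 write@6
I3  is:10  ro:11  ex:14  wr:15  — WAW R3: wait I2 write@9
I4  is:16  ro:17  ex:20  wr:21  — struct: FPADD busy until I3 writes@15
I5  is:17  ro:18  ex:19  wr:20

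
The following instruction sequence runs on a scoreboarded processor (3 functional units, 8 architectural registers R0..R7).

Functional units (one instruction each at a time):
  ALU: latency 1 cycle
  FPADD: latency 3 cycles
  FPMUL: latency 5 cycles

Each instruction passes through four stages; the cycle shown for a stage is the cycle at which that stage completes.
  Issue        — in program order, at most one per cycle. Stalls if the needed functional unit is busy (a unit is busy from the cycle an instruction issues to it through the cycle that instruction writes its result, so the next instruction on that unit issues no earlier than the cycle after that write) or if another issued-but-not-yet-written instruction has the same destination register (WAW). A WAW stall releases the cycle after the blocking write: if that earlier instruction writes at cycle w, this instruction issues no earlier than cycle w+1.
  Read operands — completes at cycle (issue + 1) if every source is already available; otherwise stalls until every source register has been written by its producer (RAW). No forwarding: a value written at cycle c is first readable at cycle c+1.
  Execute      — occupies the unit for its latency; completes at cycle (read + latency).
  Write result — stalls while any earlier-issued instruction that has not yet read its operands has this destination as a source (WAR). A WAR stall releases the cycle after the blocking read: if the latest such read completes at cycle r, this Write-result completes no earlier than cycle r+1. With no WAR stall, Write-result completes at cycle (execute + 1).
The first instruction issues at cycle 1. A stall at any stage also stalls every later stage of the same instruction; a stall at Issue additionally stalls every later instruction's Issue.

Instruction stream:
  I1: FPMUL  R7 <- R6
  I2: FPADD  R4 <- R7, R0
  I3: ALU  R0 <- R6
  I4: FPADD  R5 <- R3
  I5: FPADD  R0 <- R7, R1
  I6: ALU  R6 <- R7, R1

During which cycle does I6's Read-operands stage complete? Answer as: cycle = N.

t=1  issue I1 (FPMUL)
t=2  I1 read-ops | issue I2 (FPADD)
t=3  issue I3 (ALU)
t=4  I3 read-ops
t=5  I3 finished on ALU
t=7  I1 finished on FPMUL
t=8  I1→R7
t=9  I2 read-ops
t=10  I3→R0
t=12  I2 finished on FPADD
t=13  I2→R4
t=14  issue I4 (FPADD)
t=15  I4 read-ops
t=18  I4 finished on FPADD
t=19  I4→R5
t=20  issue I5 (FPADD)
t=21  I5 read-ops | issue I6 (ALU)
t=22  I6 read-ops
t=23  I6 finished on ALU
t=24  I5 finished on FPADD | I6→R6
t=25  I5→R0

cycle = 22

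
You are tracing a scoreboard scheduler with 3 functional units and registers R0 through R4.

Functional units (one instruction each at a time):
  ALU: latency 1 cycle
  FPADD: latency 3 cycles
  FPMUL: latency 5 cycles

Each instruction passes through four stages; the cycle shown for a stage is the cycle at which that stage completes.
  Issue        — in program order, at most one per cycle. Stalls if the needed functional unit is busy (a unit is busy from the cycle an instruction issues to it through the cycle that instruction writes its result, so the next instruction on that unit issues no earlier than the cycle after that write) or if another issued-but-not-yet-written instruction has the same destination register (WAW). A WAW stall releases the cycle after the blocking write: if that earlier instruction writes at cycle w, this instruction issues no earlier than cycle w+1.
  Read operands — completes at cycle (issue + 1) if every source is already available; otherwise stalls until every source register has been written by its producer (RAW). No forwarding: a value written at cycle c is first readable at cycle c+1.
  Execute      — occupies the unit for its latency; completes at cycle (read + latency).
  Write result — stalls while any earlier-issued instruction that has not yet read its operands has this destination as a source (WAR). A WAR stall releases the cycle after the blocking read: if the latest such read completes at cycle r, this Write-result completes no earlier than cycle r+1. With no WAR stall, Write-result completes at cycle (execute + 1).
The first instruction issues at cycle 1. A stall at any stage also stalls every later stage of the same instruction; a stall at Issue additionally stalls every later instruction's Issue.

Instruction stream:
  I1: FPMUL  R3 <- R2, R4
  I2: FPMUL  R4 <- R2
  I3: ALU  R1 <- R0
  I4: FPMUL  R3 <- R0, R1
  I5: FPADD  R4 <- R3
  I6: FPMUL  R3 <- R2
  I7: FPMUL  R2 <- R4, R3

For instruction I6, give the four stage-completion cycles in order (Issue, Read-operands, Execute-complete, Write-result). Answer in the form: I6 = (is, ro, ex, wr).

I1  is:1  ro:2  ex:7  wr:8
I2  is:9  ro:10  ex:15  wr:16  — struct: FPMUL busy until I1 writes@8
I3  is:10  ro:11  ex:12  wr:13
I4  is:17  ro:18  ex:23  wr:24  — struct: FPMUL busy until I2 writes@16
I5  is:18  ro:25  ex:28  wr:29  — RAW R3: wait I4 write@24
I6  is:25  ro:26  ex:31  wr:32  — struct: FPMUL busy until I4 writes@24
I7  is:33  ro:34  ex:39  wr:40  — struct: FPMUL busy until I6 writes@32

I6 = (25, 26, 31, 32)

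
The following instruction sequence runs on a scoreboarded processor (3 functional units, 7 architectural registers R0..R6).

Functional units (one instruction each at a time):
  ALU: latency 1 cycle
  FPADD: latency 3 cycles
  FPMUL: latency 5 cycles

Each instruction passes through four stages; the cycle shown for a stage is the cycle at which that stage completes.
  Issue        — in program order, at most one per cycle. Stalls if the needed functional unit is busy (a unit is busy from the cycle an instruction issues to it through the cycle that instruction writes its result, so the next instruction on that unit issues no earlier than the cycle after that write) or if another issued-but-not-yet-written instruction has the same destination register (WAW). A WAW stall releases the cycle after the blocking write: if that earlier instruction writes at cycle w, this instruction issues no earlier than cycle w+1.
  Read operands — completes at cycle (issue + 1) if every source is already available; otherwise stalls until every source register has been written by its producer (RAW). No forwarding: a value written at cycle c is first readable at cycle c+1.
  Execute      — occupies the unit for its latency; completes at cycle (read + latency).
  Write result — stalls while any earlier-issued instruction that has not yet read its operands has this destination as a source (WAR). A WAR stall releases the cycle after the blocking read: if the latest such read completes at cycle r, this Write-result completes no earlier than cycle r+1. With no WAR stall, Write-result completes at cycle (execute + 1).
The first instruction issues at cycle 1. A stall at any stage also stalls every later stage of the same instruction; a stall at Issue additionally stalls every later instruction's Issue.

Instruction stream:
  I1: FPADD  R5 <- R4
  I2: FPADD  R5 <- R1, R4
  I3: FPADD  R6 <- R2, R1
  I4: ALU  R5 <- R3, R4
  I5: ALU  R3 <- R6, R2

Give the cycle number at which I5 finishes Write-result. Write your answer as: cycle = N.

I1: IS=1 RO=2 EX=5 WR=6
I2: IS=7 RO=8 EX=11 WR=12  [struct: FPADD busy until I1 writes@6]
I3: IS=13 RO=14 EX=17 WR=18  [struct: FPADD busy until I2 writes@12]
I4: IS=14 RO=15 EX=16 WR=17
I5: IS=18 RO=19 EX=20 WR=21  [struct: ALU busy until I4 writes@17]

cycle = 21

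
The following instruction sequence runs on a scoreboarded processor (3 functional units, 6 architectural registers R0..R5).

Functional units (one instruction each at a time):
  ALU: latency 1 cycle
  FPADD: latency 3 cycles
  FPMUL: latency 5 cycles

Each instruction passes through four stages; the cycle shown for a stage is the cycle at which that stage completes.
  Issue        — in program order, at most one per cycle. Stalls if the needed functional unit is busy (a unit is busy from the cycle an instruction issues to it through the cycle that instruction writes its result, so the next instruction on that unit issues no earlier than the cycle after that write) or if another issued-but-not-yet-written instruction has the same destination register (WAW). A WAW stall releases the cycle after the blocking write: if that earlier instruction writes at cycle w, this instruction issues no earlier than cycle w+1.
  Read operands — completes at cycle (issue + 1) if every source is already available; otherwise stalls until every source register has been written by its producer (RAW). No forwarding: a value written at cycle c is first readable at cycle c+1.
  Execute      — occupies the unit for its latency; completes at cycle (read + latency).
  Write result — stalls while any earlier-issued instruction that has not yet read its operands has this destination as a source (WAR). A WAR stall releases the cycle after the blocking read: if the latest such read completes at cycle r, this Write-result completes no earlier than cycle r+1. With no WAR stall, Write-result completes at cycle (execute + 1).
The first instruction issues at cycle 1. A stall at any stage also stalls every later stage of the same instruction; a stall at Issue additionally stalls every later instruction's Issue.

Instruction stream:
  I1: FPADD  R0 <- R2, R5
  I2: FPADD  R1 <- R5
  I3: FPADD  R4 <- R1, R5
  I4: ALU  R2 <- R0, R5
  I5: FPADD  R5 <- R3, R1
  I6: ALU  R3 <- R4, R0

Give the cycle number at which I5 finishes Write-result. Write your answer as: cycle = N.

cycle = 24

1) issue 1, read 2, done 5, write 6
2) issue 7, read 8, done 11, write 12  <struct: FPADD busy until I1 writes@6>
3) issue 13, read 14, done 17, write 18  <struct: FPADD busy until I2 writes@12>
4) issue 14, read 15, done 16, write 17
5) issue 19, read 20, done 23, write 24  <struct: FPADD busy until I3 writes@18>
6) issue 20, read 21, done 22, write 23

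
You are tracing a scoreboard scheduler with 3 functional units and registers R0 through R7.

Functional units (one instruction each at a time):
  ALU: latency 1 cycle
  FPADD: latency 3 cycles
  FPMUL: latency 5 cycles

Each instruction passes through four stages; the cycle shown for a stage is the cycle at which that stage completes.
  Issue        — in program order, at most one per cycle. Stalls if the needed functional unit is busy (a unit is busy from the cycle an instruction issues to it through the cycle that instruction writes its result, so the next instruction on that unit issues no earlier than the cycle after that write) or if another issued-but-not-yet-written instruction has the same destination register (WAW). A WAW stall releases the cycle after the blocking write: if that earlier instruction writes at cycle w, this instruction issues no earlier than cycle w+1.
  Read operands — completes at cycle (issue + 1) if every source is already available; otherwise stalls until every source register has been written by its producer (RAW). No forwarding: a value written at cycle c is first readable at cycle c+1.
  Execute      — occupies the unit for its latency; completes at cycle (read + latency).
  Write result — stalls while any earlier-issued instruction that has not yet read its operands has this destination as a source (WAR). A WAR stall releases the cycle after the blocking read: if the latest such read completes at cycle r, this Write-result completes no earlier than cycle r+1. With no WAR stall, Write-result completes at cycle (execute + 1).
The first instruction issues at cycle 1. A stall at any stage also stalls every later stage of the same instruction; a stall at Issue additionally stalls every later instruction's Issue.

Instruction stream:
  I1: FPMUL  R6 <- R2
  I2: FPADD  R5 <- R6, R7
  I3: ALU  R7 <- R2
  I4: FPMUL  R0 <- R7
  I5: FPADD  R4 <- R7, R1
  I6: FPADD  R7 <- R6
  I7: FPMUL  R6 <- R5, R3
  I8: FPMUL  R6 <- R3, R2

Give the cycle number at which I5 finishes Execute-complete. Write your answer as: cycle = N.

t=1  I1 issues→FPMUL
t=2  I1 reads, I2 issues→FPADD
t=3  I3 issues→ALU
t=4  I3 reads
t=5  I3 exec-done
t=7  I1 exec-done
t=8  I1 writes R6
t=9  I2 reads, I4 issues→FPMUL
t=10  I3 writes R7
t=11  I4 reads
t=12  I2 exec-done
t=13  I2 writes R5
t=14  I5 issues→FPADD
t=15  I5 reads
t=16  I4 exec-done
t=17  I4 writes R0
t=18  I5 exec-done
t=19  I5 writes R4
t=20  I6 issues→FPADD
t=21  I6 reads, I7 issues→FPMUL
t=22  I7 reads
t=24  I6 exec-done
t=25  I6 writes R7
t=27  I7 exec-done
t=28  I7 writes R6
t=29  I8 issues→FPMUL
t=30  I8 reads
t=35  I8 exec-done
t=36  I8 writes R6

cycle = 18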